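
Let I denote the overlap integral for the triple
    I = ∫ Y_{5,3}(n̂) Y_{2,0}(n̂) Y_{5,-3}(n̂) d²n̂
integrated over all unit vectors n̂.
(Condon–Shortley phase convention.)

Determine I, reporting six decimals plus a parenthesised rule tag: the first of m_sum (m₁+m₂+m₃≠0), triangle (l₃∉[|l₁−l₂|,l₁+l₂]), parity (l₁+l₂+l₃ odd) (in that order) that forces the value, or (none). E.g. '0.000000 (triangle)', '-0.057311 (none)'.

-0.016174 (none)

Rules hold: Σm=0, L=12 even, 3≤5≤7.
N = 11·5·11 = 605
Δ = 2!·8!·2!/13! = 1/38610
Racah Σ t=0..2: t=0:+1/2880 t=1:−1/576 t=2:+1/2880 = -1/960
⇒ 3j(5 2 5; 0 0 0)² = 10/429, sgn +1
Racah Σ t=0..2: t=0:+1/5760 t=1:−1/5040 t=2:+1/161280 = -1/53760
⇒ 3j(5 2 5; 3 0 -3)² = 1/4290, sgn -1
4πI² = N·(3j₀)²·(3jₘ)² = 5/1521
I = -1·√(0.00328731/4π) = -0.01617393
No selection rule forces the value: the integral is nonzero (none).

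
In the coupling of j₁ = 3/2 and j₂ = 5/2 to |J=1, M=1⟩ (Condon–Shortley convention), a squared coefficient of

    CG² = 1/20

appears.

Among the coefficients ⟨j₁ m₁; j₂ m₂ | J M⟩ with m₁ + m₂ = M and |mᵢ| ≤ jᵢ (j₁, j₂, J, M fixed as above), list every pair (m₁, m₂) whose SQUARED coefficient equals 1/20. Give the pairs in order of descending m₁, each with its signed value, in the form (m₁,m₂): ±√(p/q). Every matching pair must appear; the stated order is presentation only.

(3/2,-1/2): +√(1/20)

Admissible pairs with m₁+m₂ = M = 1: (-3/2,5/2), (-1/2,3/2), (1/2,1/2), (3/2,-1/2)
  (m₁,m₂)=(3/2,-1/2): CG² = 1/20, CG = +√(1/20)   ← matches the target
  (m₁,m₂)=(1/2,1/2): CG² = 3/20, CG = −√(3/20)
  (m₁,m₂)=(-1/2,3/2): CG² = 3/10, CG = +√(3/10)
  (m₁,m₂)=(-3/2,5/2): CG² = 1/2, CG = −√(1/2)
Pairs with CG² = 1/20: (3/2,-1/2): +√(1/20)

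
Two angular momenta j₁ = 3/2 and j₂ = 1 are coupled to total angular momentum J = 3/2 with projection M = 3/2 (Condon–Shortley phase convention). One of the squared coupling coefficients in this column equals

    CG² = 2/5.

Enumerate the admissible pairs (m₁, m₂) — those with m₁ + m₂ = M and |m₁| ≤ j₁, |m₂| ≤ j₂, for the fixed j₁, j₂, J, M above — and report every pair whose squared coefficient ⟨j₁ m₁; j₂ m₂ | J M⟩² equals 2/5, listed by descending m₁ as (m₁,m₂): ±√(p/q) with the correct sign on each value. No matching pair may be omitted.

Admissible pairs with m₁+m₂ = M = 3/2: (1/2,1), (3/2,0)
  (m₁,m₂)=(3/2,0): CG² = 3/5, CG = +√(3/5)
  (m₁,m₂)=(1/2,1): CG² = 2/5, CG = −√(2/5)   ← matches the target
Pairs with CG² = 2/5: (1/2,1): −√(2/5)

(1/2,1): −√(2/5)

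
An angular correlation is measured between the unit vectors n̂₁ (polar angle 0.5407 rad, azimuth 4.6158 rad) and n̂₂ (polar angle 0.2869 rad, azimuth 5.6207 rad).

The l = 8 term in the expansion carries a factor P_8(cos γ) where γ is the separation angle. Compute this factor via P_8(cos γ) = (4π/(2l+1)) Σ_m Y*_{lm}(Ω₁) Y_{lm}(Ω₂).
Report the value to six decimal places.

-0.409658

Expand P_8 via completeness: Σ_{m} conj(Y_{8,m}) at Ω₁ times Y_{8,m} at Ω₂ —
  m=-8: (0.00182 - 0.00177j) × (0.00001 - 0.00002j) = -0.00000 - 0.00000j  (running Σ = -0.00000 - 0.00000j)
  m=-7: (0.01059 + 0.01320j) × (-0.00002 - 0.00029j) = 0.00000 - 0.00000j  (running Σ = 0.00000 - 0.00000j)
  m=-6: (-0.05873 + 0.03844j) × (-0.00166 - 0.00183j) = 0.00017 + 0.00004j  (running Σ = 0.00017 + 0.00004j)
  m=-5: (-0.09389 - 0.17906j) × (-0.01506 - 0.00260j) = 0.00095 + 0.00294j  (running Σ = 0.00112 + 0.00298j)
  m=-4: (0.37413 - 0.15220j) × (-0.06136 + 0.03286j) = -0.01796 + 0.02163j  (running Σ = -0.01684 + 0.02461j)
  m=-3: (0.14475 + 0.48547j) × (-0.09286 + 0.20981j) = -0.11530 - 0.01471j  (running Σ = -0.13214 + 0.00991j)
  m=-2: (-0.23364 + 0.04570j) × (0.12362 + 0.49270j) = -0.05140 - 0.10947j  (running Σ = -0.18354 - 0.09956j)
  m=-1: (0.02916 + 0.30092j) × (0.47335 + 0.36926j) = -0.09732 + 0.15321j  (running Σ = -0.28085 + 0.05365j)
  m=0: (-0.35343 + 0.00000j) × (-0.02126 + 0.00000j) = 0.00751 + 0.00000j  (running Σ = -0.27334 + 0.05365j)
  m=1: (-0.02916 + 0.30092j) × (-0.47335 + 0.36926j) = -0.09732 - 0.15321j  (running Σ = -0.37066 - 0.09956j)
  m=2: (-0.23364 - 0.04570j) × (0.12362 - 0.49270j) = -0.05140 + 0.10947j  (running Σ = -0.42206 + 0.00991j)
  m=3: (-0.14475 + 0.48547j) × (0.09286 + 0.20981j) = -0.11530 + 0.01471j  (running Σ = -0.53736 + 0.02461j)
  m=4: (0.37413 + 0.15220j) × (-0.06136 - 0.03286j) = -0.01796 - 0.02163j  (running Σ = -0.55531 + 0.00298j)
  m=5: (0.09389 - 0.17906j) × (0.01506 - 0.00260j) = 0.00095 - 0.00294j  (running Σ = -0.55436 + 0.00004j)
  m=6: (-0.05873 - 0.03844j) × (-0.00166 + 0.00183j) = 0.00017 - 0.00004j  (running Σ = -0.55420 - 0.00000j)
  m=7: (-0.01059 + 0.01320j) × (0.00002 - 0.00029j) = 0.00000 + 0.00000j  (running Σ = -0.55419 - 0.00000j)
  m=8: (0.00182 + 0.00177j) × (0.00001 + 0.00002j) = -0.00000 + 0.00000j  (running Σ = -0.55419 + 0.00000j)
Σ over m = -0.55419 + 0.00000j; ×(4π/17) → -0.40966 + 0.00000j. Real part: -0.409658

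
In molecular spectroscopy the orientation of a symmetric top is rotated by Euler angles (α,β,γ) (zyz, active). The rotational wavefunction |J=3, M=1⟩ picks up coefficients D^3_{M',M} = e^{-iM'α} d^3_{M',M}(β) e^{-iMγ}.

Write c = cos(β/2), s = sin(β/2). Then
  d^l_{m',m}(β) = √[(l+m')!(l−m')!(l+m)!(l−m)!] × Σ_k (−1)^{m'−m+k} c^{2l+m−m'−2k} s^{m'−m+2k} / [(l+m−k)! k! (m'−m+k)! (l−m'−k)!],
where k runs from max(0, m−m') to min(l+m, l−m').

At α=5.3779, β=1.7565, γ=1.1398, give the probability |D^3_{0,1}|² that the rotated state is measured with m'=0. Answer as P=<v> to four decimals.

P=0.1246

Split into d^3_{0,1}(β=1.7565) × two z-phases.
With c≡cos(β/2)=0.638499 and s≡sin(β/2)=0.769623, N=[6·6·24·2]^{1/2}=41.569219
k∈{1,2,3} keeps every argument non-negative
  k=1: (−1)^0·41.5692/(12)·0.6385^5·0.7696^1 = +0.282924
  k=2: (−1)^1·41.5692/(4)·0.6385^3·0.7696^3 = -1.233179
  k=3: (−1)^2·41.5692/(12)·0.6385^1·0.7696^5 = +0.597228
d^3_{0,1}(1.7565) = +0.282924 -1.233179 +0.597228 = -0.353027
|D^3_{0,1}|² = |d^3_{0,1}(β)|² = (-0.353027)² = 0.124628 (the z-rotation phases have unit modulus)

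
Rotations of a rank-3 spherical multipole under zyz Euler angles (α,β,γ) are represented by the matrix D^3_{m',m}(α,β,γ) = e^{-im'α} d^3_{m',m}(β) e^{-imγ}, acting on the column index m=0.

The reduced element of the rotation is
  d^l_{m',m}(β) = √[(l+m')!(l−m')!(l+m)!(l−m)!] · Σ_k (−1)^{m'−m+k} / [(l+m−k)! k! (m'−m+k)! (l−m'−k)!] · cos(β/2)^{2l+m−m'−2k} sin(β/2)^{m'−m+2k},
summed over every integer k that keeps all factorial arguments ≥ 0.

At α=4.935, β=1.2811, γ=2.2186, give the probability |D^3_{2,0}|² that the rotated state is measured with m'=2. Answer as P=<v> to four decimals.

Split into d^3_{2,0}(β=1.2811) × two z-phases.
With c≡cos(β/2)=0.801767 and s≡sin(β/2)=0.597637, N=[120·1·6·6]^{1/2}=65.726707
k∈{0,1} keeps every argument non-negative
  k=0: (−1)^2·65.7267/(12)·0.8018^4·0.5976^2 = +0.808403
  k=1: (−1)^3·65.7267/(12)·0.8018^2·0.5976^4 = -0.449165
d^3_{2,0}(1.2811) = +0.808403 -0.449165 = +0.359238
|D^3_{2,0}|² = |d^3_{2,0}(β)|² = (+0.359238)² = 0.129052 (the z-rotation phases have unit modulus)

P=0.1291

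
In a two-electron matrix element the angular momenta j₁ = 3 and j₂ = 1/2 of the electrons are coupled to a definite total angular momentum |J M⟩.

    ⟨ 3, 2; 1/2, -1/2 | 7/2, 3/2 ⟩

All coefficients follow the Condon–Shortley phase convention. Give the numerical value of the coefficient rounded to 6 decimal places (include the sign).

triangle: 0!·6!·1!/8! = 720/40320
(j±m)!: 5!·1!·0!·1!·5!·2! = 28800
prefactor² = (2J+1)·Δ·N² = 28800/7
  k=0: +1/(0!·0!·1!·0!·5!·1!) = 1/120
Σ = 1/120  ⇒  CG² = 28800/7·(1/120)² = 2/7
CG = +√(2/7) = +0.534522

+0.534522  (= +√(2/7))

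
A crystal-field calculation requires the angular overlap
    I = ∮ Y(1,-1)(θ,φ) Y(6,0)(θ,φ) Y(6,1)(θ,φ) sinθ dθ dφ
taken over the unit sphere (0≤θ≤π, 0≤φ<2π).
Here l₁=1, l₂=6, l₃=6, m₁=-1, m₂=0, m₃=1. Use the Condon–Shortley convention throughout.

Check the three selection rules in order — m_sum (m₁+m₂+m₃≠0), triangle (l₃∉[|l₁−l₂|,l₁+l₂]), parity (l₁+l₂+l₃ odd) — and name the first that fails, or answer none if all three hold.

m₁+m₂+m₃ = -1 + 0 + 1 = 0  ✓
triangle: |1−6|=5 ≤ l₃=6 ≤ 1+6=7  ✓
parity: l₁+l₂+l₃ = 13 is odd  ✗

parity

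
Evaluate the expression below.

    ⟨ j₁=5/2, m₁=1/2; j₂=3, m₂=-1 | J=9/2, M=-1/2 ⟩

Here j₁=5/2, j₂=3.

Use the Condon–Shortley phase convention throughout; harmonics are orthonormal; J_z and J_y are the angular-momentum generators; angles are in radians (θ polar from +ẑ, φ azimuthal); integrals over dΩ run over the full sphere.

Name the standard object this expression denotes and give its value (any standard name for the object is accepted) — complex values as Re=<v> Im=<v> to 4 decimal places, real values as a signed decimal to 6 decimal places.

Clebsch–Gordan coefficient, +√(160/693) ≈ +0.480500

This is a Clebsch–Gordan (vector-coupling) coefficient.
j₁+j₂−J=1  J+j₁−j₂=4  J−j₁+j₂=5  j₁+j₂+J+1=11
(j₁±m₁, j₂±m₂, J±M) = (3,2,2,4,4,5)
P² = 92160/77
sum k=0..1:
  [0] +1/48 = 1/48
  [1] −1/144 = -1/144
S = 1/72
C² = P²·S² = 160/693 ; C = +0.480500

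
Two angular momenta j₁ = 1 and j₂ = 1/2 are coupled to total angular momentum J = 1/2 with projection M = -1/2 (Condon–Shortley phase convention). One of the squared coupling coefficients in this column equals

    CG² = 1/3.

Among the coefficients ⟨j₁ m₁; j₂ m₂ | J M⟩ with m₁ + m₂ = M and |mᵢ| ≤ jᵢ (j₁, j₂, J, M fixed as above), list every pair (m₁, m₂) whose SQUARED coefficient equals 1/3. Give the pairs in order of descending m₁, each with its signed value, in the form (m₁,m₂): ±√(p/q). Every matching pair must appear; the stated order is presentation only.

Admissible pairs with m₁+m₂ = M = -1/2: (-1,1/2), (0,-1/2)
  (m₁,m₂)=(0,-1/2): CG² = 1/3, CG = +√(1/3)   ← matches the target
  (m₁,m₂)=(-1,1/2): CG² = 2/3, CG = −√(2/3)
Pairs with CG² = 1/3: (0,-1/2): +√(1/3)

(0,-1/2): +√(1/3)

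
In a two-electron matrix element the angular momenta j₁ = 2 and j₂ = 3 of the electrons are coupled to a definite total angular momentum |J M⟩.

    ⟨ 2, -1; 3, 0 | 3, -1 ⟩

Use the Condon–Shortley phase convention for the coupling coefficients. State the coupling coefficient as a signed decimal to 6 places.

-0.182574

triangle: 2!×2!×4!/9! = 96/362880
(j±m)!: 1!×3!×3!×3!×2!×4! = 10368
prefactor² = (2J+1)×Δ×N² = 96/5
  k=1: −1/(1!×1!×2!×2!×0!×2!) = -1/8
  k=2: +1/(2!×0!×1!×1!×1!×3!) = 1/12
Σ = -1/24  ⇒  CG² = 96/5×(-1/24)² = 1/30
CG = −√(1/30) = -0.182574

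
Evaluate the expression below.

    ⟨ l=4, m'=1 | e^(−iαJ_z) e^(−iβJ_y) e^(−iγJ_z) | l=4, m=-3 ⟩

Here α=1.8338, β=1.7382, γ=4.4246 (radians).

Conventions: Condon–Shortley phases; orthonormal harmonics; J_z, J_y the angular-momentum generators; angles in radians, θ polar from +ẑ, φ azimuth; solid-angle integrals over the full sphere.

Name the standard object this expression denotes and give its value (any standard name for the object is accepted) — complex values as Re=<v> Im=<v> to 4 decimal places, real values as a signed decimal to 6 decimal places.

This is a Wigner D-matrix element — the rotation-matrix element ⟨l m'| R(α,β,γ) |l m⟩ in the angular-momentum basis.
First d^4_{1,-3}(β=1.7382), then the phase factors e^{-i(1)α} and e^{-i(-3)γ}:
c=cos(1.738200/2)=0.645514, s=sin(1.738200/2)=0.763748; N=√[120·6·1·5040]=1904.940944
The bounds max(0,m−m')=0 and min(l+m,l−m')=1 give 2 terms
  k=0: (−1)^4·1904.9409/(144)·0.6455^4·0.7637^4 = +0.781526
  k=1: (−1)^5·1904.9409/(240)·0.6455^2·0.7637^6 = -0.656422
d^4_{1,-3}(1.7382) = +0.781526 -0.656422 = +0.125103
D = (-0.259982-0.965613i)·(+0.125103)·(+0.760035+0.649882i) = +0.053787-0.112950i

Wigner D-matrix element, Re=0.0538 Im=-0.1130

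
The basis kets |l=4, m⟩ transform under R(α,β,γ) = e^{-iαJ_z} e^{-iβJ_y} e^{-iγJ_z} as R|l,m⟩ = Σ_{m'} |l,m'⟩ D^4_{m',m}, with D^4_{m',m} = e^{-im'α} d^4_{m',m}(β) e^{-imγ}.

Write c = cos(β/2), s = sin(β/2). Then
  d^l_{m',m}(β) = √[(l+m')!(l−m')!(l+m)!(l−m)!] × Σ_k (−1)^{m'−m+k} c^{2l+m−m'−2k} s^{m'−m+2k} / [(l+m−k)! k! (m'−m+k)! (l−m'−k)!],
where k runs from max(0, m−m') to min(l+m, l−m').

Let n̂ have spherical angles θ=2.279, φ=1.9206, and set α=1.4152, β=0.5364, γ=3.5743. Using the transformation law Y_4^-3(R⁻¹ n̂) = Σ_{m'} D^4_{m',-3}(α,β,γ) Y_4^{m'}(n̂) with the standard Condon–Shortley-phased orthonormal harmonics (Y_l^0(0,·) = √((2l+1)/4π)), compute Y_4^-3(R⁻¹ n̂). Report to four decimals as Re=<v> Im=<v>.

Need the full column D^4_{m',-3} for m'=−4..4 at α=1.4152, β=0.5364, γ=3.5743.
cos(β/2)=0.964249, sin(β/2)=0.264996
d^4_{-4,-3}: single k=1 term ⇒ +0.580912;  D = -0.453255-0.363344i
d^4_{-3,-3}: k∈[0..1] ⇒ +0.747335 -0.395106 = +0.352229;  D = -0.260237+0.237364i
d^4_{-2,-3}: k∈[0..1] ⇒ -0.768475 +0.174121 = -0.594354;  D = -0.327640-0.495891i
d^4_{-1,-3}: k∈[0..1] ⇒ +0.448008 -0.056394 = +0.391614;  D = +0.356245-0.162637i
d^4_{0,-3}: k∈[0..1] ⇒ -0.183540 +0.013862 = -0.169678;  D = +0.045696+0.163409i
d^4_{1,-3}: k∈[0..1] ⇒ +0.056394 -0.002556 = +0.053839;  D = -0.053470+0.006289i
d^4_{2,-3}: k∈[0..1] ⇒ -0.013151 +0.000331 = -0.012820;  D = +0.000494-0.012810i
d^4_{3,-3}: k∈[0..1] ⇒ +0.002254 -0.000024 = +0.002229;  D = +0.002188+0.000430i
d^4_{4,-3}: single k=0 term ⇒ -0.000250;  D = -0.000086+0.000235i
Y_4^{m'}(θ=2.279,φ=1.9206) and Σ D·Y over m':
  (-0.4533-0.3633i)·(+0.0251-0.1451i)  (-0.2602+0.2374i)·(-0.3093-0.1777i)  (-0.3276-0.4959i)·(-0.2897+0.2438i)  (+0.3562-0.1626i)·(-0.0031-0.0084i)  (+0.0457+0.1634i)·(-0.3626+0.0000i)  (-0.0535+0.0063i)·(+0.0031-0.0084i)  (+0.0005-0.0128i)·(-0.2897-0.2438i)  (+0.0022+0.0004i)·(+0.3093-0.1777i)  (-0.0001+0.0002i)·(+0.0251+0.1451i)
Y_4^-3(R⁻¹ n̂) = +0.252664+0.035272i

Re=0.2527 Im=0.0353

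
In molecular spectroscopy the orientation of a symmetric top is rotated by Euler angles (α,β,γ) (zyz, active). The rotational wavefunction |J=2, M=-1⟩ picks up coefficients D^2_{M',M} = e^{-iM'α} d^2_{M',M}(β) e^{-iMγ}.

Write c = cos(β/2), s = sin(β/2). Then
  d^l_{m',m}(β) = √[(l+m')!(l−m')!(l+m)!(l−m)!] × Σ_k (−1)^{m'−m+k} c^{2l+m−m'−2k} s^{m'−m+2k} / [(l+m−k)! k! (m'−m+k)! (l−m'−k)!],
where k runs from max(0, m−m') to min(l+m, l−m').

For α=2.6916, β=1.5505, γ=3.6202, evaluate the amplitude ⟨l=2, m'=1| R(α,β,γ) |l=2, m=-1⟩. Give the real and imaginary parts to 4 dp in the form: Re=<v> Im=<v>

First d^2_{1,-1}(β=1.5505), then the phase factors e^{-i(1)α} and e^{-i(-1)γ}:
c=cos(1.550500/2)=0.714246, s=sin(1.550500/2)=0.699895; N=√[6·1·1·6]=6.000000
k: max(0,(-1)−(1))=0 … min(2+(-1),2−(1))=1
  k=0: (−1)^2·6.0000/(2)·0.7142^2·0.6999^2 = +0.749691
  k=1: (−1)^3·6.0000/(6)·0.7142^0·0.6999^4 = -0.239956
d^2_{1,-1}(1.5505) = +0.749691 -0.239956 = +0.509736
Phases: e^{-i·(1)·2.6916}=-0.900450-0.434959i, e^{-i·(-1)·3.6202}=-0.887637-0.460543i ⇒ D=+0.305309+0.408187i

Re=0.3053 Im=0.4082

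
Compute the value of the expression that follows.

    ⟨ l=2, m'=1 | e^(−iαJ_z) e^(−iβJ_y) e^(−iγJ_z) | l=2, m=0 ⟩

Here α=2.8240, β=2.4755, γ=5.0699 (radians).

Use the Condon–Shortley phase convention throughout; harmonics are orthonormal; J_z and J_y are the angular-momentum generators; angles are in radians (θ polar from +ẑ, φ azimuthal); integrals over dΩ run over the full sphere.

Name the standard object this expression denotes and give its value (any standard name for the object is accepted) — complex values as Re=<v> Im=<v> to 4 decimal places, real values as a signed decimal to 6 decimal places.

Wigner D-matrix element, Re=-0.5653 Im=-0.1858

This is a Wigner D-matrix element — the rotation-matrix element ⟨l m'| R(α,β,γ) |l m⟩ in the angular-momentum basis.
D^2_{1,0}(2.8240,2.4755,5.0699) = e^{-i·1·2.8240}·d^2_{1,0}(2.4755)·e^{-i·0·5.0699}. Compute d first:
Half-angle: c=0.326923, s=0.945051. N=√(6·1·2·2)=4.898979
k∈{0,1} keeps every argument non-negative
  k=0: (−1)^1·4.8990/(2)·0.3269^3·0.9451^1 = -0.080885
  k=1: (−1)^2·4.8990/(2)·0.3269^1·0.9451^3 = +0.675907
d^2_{1,0}(2.4755) = -0.080885 +0.675907 = +0.595022
Phases: e^{-i·(1)·2.8240}=-0.949990-0.312281i, e^{-i·(0)·5.0699}=+1.000000+0.000000i ⇒ D=-0.565265-0.185814i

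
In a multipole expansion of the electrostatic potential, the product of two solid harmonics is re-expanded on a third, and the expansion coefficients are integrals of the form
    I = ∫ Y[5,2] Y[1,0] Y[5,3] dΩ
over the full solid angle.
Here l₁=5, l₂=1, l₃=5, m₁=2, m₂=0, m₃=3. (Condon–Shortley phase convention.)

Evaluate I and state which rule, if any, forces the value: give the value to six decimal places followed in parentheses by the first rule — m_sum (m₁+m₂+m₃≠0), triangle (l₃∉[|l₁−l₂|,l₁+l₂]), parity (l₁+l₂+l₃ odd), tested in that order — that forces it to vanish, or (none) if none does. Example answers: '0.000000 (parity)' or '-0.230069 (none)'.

0.000000 (m_sum)

2 + 0 + 3 = 5 ≠ 0: azimuthal integral kills it; I = 0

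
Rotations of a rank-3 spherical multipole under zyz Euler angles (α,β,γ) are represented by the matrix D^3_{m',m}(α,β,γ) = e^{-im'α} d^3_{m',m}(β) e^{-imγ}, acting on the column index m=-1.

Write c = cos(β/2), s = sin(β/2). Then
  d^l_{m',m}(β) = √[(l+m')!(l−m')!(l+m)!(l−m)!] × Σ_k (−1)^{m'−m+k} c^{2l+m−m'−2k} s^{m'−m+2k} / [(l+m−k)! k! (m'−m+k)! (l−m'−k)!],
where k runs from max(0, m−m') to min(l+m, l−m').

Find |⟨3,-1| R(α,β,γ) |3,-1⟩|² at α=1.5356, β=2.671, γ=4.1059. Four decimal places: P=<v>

P=0.0726

D^3_{-1,-1}(1.5356,2.6710,4.1059) = e^{-i·-1·1.5356}·d^3_{-1,-1}(2.6710)·e^{-i·-1·4.1059}. Compute d first:
Half-angle: c=0.233131, s=0.972445. N=√(2·24·2·24)=48.000000
The bounds max(0,m−m')=0 and min(l+m,l−m')=2 give 3 terms
  k=0: (−1)^0·48.0000/(48)·0.2331^6·0.9724^0 = +0.000161
  k=1: (−1)^1·48.0000/(6)·0.2331^4·0.9724^2 = -0.022347
  k=2: (−1)^2·48.0000/(8)·0.2331^2·0.9724^4 = +0.291617
d^3_{-1,-1}(2.6710) = +0.000161 -0.022347 +0.291617 = +0.269430
|D^3_{-1,-1}|² = |d^3_{-1,-1}(β)|² = (+0.269430)² = 0.072593 (the z-rotation phases have unit modulus)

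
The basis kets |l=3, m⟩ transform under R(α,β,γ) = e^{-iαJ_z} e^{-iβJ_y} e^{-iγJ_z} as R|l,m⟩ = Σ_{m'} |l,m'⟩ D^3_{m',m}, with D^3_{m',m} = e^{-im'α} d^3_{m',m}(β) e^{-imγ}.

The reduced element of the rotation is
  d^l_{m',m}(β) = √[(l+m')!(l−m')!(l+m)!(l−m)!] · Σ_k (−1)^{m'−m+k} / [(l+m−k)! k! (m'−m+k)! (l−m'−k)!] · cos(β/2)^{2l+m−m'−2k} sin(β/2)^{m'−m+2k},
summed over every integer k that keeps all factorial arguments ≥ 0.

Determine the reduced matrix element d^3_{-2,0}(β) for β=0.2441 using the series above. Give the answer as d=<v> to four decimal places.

d^3_{-2,0}(β=0.2441) via the finite sum:
Half-angle: c=0.992561, s=0.121747. N=√(1·120·6·6)=65.726707
k: max(0,(0)−(-2))=2 … min(3+(0),3−(-2))=3
  k=2: (−1)^0·65.7267/(12)·0.9926^4·0.1217^2 = +0.078797
  k=3: (−1)^1·65.7267/(12)·0.9926^2·0.1217^4 = -0.001186
d^3_{-2,0}(0.2441) = +0.078797 -0.001186 = +0.077611

d=0.0776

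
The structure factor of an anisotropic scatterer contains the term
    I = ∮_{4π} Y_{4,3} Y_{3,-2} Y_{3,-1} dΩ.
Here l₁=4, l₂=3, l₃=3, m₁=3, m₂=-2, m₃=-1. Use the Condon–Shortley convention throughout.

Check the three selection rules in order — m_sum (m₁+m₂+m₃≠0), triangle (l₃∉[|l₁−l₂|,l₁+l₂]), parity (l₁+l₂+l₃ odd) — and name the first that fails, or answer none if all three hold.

m₁+m₂+m₃ = 3 − 2 − 1 = 0  ✓
triangle: |4−3|=1 ≤ l₃=3 ≤ 4+3=7  ✓
parity: l₁+l₂+l₃ = 10 is even  ✓

none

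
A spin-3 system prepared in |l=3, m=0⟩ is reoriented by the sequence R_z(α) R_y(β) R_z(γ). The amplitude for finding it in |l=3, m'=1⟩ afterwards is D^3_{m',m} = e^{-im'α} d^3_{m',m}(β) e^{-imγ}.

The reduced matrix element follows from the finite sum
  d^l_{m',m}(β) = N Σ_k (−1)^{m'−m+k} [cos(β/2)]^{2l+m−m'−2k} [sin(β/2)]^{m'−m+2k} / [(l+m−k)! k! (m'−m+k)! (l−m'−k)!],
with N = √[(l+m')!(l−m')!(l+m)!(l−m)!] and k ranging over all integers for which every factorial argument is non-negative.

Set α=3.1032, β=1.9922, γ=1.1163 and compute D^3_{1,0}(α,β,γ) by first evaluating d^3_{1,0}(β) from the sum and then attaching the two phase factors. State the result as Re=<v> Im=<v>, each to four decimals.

D^3_{1,0}(3.1032,1.9922,1.1163) = e^{-i·1·3.1032}·d^3_{1,0}(1.9922)·e^{-i·0·1.1163}. Compute d first:
c=cos(1.992200/2)=0.543580, s=sin(1.992200/2)=0.839357; N=√[24·2·6·6]=41.569219
Admissible k: 0..2 (factorial args all ≥0)
  k=0: (−1)^1·41.5692/(12)·0.5436^5·0.8394^1 = -0.137992
  k=1: (−1)^2·41.5692/(4)·0.5436^3·0.8394^3 = +0.987059
  k=2: (−1)^3·41.5692/(12)·0.5436^1·0.8394^5 = -0.784492
d^3_{1,0}(1.9922) = -0.137992 +0.987059 -0.784492 = +0.064574
Phases: e^{-i·(1)·3.1032}=-0.999263-0.038383i, e^{-i·(0)·1.1163}=+1.000000+0.000000i ⇒ D=-0.064526-0.002479i

Re=-0.0645 Im=-0.0025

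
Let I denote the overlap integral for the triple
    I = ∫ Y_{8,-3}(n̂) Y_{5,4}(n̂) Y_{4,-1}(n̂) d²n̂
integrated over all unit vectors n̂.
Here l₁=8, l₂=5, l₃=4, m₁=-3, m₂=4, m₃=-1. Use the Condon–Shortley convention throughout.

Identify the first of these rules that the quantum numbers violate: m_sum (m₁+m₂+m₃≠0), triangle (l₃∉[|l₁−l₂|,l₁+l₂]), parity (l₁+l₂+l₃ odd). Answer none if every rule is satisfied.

m₁+m₂+m₃ = -3 + 4 − 1 = 0  ✓
triangle: |8−5|=3 ≤ l₃=4 ≤ 8+5=13  ✓
parity: l₁+l₂+l₃ = 17 is odd  ✗

parity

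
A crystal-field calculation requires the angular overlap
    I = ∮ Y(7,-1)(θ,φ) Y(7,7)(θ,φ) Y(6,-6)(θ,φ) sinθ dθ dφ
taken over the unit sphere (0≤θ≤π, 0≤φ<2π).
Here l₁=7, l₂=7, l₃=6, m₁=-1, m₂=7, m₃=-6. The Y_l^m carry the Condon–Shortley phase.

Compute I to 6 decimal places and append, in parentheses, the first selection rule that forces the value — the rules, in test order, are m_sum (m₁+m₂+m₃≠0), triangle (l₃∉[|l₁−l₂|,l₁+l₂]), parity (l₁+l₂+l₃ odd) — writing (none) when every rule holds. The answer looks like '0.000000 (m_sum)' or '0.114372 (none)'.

0.043668 (none)

Rules hold: Σm=0, L=20 even, 0≤6≤14.
N = 15·15·13 = 2925
Δ = 8!·6!·6!/21! = 1/2444321880
Racah Σ t=1..7: t=1:−1/2612736000 t=2:+1/20736000 t=3:−1/1658880 t=4:+1/746496 t=5:−1/1658880 t=6:+1/20736000 t=7:−1/2612736000 = 1/4354560
⇒ 3j(7 7 6; 0 0 0)² = 1000/138567, sgn +1
Racah Σ t=8..8: t=8:+1/20901888000 = 1/20901888000
⇒ 3j(7 7 6; -1 7 -6)² = 11/9690, sgn +1
4πI² = N·(3j₀)²·(3jₘ)² = 2500/104329
I = +1·√(0.0239627/4π) = 0.04366792
No selection rule forces the value: the integral is nonzero (none).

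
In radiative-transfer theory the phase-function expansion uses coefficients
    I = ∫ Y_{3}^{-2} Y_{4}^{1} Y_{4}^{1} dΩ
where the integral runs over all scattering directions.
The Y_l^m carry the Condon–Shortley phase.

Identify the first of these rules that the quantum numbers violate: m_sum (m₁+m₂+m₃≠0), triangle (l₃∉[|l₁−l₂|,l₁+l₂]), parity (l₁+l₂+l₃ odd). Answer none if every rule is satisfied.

parity

m₁+m₂+m₃ = -2 + 1 + 1 = 0  ✓
triangle: |3−4|=1 ≤ l₃=4 ≤ 3+4=7  ✓
parity: l₁+l₂+l₃ = 11 is odd  ✗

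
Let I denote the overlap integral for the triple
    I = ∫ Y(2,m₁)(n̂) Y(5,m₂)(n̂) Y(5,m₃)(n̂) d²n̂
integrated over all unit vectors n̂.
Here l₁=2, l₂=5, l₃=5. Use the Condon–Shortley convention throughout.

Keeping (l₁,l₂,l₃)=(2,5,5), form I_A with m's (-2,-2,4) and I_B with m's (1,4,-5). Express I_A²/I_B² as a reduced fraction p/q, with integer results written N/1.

Shared (l₁,l₂,l₃)=(2,5,5): N and (l;000)² cancel in I_A²/I_B².
A: Δ = 2!·2!·8!/13! = 1/38610; Racah Σ t=2..2: t=2:+1/20160 = 1/20160; ⇒ 3j(2 5 5; -2 -2 4)² = 12/715, sgn -1
B: Δ = 2!·2!·8!/13! = 1/38610; Racah Σ t=1..1: t=1:−1/80640 = -1/80640; ⇒ 3j(2 5 5; 1 4 -5)² = 9/286, sgn -1
I_A²/I_B² = (12/715)/(9/286) = 8/15

8/15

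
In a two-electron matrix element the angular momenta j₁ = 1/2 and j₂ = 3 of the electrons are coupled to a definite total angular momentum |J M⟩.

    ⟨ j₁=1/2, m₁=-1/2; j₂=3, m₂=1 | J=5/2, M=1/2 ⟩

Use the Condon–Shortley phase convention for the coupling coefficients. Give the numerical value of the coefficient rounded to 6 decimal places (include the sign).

√[6·1!0!5!/7! · 0!1!4!2!3!2!] = √(576/7)
  +(−1)^1/∏(1,0,0,3,0,2)! = -1/12  (running -1/12)
⟨..|..⟩ = √(576/7)·(-1/12) = -0.755929

−√(4/7) = -0.755929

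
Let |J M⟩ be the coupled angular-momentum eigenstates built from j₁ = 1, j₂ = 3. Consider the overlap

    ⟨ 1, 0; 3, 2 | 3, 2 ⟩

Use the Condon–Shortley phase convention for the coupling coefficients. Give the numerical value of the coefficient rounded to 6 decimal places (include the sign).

triangle: 1!·1!·5!/8! = 120/40320
(j±m)!: 1!·1!·5!·1!·5!·1! = 14400
prefactor² = (2J+1)·Δ·N² = 300
  k=0: +1/(0!·1!·1!·5!·0!·0!) = 1/120
  k=1: −1/(1!·0!·0!·4!·1!·1!) = -1/24
Σ = -1/30  ⇒  CG² = 300·(-1/30)² = 1/3
CG = −√(1/3) = -0.577350

−√(1/3) = -0.577350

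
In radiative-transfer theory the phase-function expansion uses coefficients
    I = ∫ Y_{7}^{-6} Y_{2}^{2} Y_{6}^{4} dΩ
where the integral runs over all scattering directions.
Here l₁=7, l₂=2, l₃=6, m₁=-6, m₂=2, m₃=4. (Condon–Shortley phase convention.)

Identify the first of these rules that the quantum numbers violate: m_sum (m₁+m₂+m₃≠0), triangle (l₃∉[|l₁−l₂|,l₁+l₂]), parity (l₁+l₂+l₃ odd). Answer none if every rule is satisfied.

Σmᵢ = 0  ✓
l₃∈[|l₁−l₂|,l₁+l₂]=[5,9], have l₃=6  ✓
Σlᵢ = 15 ⇒ odd  ✗

parity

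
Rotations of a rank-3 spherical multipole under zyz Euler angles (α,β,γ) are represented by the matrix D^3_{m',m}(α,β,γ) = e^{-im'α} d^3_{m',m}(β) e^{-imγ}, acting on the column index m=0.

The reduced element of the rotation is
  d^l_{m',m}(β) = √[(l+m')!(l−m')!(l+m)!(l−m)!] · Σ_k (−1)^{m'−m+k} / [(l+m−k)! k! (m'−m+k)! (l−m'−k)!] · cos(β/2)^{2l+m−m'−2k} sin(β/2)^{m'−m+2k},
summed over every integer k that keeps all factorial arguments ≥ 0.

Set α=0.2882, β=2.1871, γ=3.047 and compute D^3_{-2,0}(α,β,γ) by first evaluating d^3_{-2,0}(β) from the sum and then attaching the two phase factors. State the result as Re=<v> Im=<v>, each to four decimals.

Split into d^3_{-2,0}(β=2.1871) × two z-phases.
c=cos(2.187100/2)=0.459335, s=sin(2.187100/2)=0.888263; N=√[1·120·6·6]=65.726707
k: max(0,(0)−(-2))=2 … min(3+(0),3−(-2))=3
  k=2: (−1)^0·65.7267/(12)·0.4593^4·0.8883^2 = +0.192381
  k=3: (−1)^1·65.7267/(12)·0.4593^2·0.8883^4 = -0.719426
d^3_{-2,0}(2.1871) = +0.192381 -0.719426 = -0.527045
Attach z-rotation phases: D = e^{-i(-2)(0.2882)}·(-0.527045)·e^{-i(0)(3.0470)} = -0.441891-0.287244i

Re=-0.4419 Im=-0.2872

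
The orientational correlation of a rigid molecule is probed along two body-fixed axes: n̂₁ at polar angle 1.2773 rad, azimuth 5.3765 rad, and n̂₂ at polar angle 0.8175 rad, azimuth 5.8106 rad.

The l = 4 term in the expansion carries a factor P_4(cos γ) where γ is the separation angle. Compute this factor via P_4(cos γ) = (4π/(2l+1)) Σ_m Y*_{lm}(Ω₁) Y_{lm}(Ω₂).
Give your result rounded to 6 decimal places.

-0.126835

Addition theorem: P_4(cos γ) = (4π/9) Σ_m Y*_{lm}(Ω₁) Y_{lm}(Ω₂), m = −4…4:
  m=-4: Y*=(-0.328681, 0.173272)  Y=(-0.039356, 0.118943)  product (-0.007674, -0.045914)
  m=-3: Y*=(-0.289811, -0.129956)  Y=(0.050658, 0.328424)  product (0.027999, -0.101764)
  m=-2: Y*=(0.030492, 0.123226)  Y=(0.237177, 0.328302)  product (-0.033223, 0.039237)
  m=-1: Y*=(-0.194943, 0.249060)  Y=(0.057893, 0.029596)  product (-0.018657, 0.008649)
  m=+0: Y*=(0.077681, -0.000000)  Y=(-0.356961, 0.000000)  product (-0.027729, 0.000000)
  m=+1: Y*=(0.194943, 0.249060)  Y=(-0.057893, 0.029596)  product (-0.018657, -0.008649)
  m=+2: Y*=(0.030492, -0.123226)  Y=(0.237177, -0.328302)  product (-0.033223, -0.039237)
  m=+3: Y*=(0.289811, -0.129956)  Y=(-0.050658, 0.328424)  product (0.027999, 0.101764)
  m=+4: Y*=(-0.328681, -0.173272)  Y=(-0.039356, -0.118943)  product (-0.007674, 0.045914)
Σ over m = (-0.090839, 0.000000); ×(4π/9) → (-0.126835, 0.000000). Real part: -0.126835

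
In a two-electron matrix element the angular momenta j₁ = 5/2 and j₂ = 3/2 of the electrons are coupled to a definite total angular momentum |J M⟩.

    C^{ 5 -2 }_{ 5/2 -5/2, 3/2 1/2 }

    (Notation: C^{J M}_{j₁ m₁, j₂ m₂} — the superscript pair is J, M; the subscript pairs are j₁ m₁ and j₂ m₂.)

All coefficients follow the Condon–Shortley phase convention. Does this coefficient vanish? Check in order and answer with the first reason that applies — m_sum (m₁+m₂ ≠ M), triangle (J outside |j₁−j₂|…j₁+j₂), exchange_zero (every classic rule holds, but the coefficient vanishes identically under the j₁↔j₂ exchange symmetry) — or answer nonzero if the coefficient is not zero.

m-sum: m₁+m₂ = -5/2+1/2 = -2, M = -2  ✓
triangle: need |j₁−j₂| ≤ J ≤ j₁+j₂, i.e. J ∈ [1, 4]; J = 5 is outside ✗ ⇒ coefficient is 0

triangle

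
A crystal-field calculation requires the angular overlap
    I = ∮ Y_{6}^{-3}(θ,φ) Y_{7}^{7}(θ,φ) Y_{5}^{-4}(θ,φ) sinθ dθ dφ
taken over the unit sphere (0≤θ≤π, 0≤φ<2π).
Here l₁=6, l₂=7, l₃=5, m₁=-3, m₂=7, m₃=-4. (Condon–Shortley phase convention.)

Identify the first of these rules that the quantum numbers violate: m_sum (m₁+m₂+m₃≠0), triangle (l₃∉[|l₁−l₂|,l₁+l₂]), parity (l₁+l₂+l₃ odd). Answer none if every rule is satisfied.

m₁+m₂+m₃ = -3 + 7 − 4 = 0  ✓
triangle: |6−7|=1 ≤ l₃=5 ≤ 6+7=13  ✓
parity: l₁+l₂+l₃ = 18 is even  ✓

none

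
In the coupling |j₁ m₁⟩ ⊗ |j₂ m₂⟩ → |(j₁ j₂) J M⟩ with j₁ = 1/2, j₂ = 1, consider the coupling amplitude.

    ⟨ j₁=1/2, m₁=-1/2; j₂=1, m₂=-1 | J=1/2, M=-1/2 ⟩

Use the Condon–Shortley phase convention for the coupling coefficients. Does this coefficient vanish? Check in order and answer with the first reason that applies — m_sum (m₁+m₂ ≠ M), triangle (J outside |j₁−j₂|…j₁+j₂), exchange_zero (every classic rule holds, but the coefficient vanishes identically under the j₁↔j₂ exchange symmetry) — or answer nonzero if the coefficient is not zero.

m_sum

m-sum: m₁+m₂ = -1/2+(-1) = -3/2, M = -1/2  ✗ ⇒ coefficient is 0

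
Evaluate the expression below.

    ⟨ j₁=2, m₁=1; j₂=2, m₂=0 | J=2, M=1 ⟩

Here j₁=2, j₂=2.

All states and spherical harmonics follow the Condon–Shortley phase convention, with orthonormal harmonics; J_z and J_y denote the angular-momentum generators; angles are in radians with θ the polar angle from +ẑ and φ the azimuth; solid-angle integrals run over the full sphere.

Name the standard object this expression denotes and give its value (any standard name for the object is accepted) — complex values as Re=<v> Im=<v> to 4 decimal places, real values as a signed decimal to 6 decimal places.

Clebsch–Gordan coefficient, −√(1/14) ≈ -0.267261

This is a Clebsch–Gordan (vector-coupling) coefficient.
j₁+j₂−J=2  J+j₁−j₂=2  J−j₁+j₂=2  j₁+j₂+J+1=7
(j₁±m₁, j₂±m₂, J±M) = (3,1,2,2,3,1)
P² = 8/7
sum k=0..1:
  [0] +1/4 = 1/4
  [1] −1/2 = -1/2
S = -1/4
C² = P²·S² = 1/14 ; C = -0.267261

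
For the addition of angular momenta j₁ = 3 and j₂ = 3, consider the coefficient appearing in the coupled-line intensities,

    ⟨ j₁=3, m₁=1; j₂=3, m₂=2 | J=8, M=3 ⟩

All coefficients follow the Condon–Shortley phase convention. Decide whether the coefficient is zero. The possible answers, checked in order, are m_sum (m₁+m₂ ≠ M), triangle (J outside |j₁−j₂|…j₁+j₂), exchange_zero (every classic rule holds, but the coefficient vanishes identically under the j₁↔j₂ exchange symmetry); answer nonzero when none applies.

m-sum: m₁+m₂ = 1+2 = 3, M = 3  ✓
triangle: need |j₁−j₂| ≤ J ≤ j₁+j₂, i.e. J ∈ [0, 6]; J = 8 is outside ✗ ⇒ coefficient is 0

triangle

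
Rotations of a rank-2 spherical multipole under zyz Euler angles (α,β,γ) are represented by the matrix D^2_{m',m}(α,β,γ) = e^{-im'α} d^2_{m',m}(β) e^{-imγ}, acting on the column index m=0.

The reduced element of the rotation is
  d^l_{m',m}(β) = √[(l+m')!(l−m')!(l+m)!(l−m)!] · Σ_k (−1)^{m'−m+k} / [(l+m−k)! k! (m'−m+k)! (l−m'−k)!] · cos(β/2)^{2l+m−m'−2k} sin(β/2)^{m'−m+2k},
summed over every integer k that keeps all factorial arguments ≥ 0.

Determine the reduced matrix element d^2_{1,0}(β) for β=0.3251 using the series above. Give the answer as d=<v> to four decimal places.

d=-0.3707

d^2_{1,0}(β=0.3251) via the finite sum:
Half-angle: c=0.986818, s=0.161835. N=√(6·1·2·2)=4.898979
k∈{0,1} keeps every argument non-negative
  k=0: (−1)^1·4.8990/(2)·0.9868^3·0.1618^1 = -0.380942
  k=1: (−1)^2·4.8990/(2)·0.9868^1·0.1618^3 = +0.010245
d^2_{1,0}(0.3251) = -0.380942 +0.010245 = -0.370697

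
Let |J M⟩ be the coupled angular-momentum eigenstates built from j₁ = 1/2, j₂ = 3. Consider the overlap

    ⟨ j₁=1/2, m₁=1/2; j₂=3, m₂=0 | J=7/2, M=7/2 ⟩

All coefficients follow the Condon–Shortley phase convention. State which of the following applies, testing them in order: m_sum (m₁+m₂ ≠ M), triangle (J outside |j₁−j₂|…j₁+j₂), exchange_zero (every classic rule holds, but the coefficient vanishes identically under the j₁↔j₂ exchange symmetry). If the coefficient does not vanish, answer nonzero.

m-sum: m₁+m₂ = 1/2+0 = 1/2, M = 7/2  ✗ ⇒ coefficient is 0

m_sum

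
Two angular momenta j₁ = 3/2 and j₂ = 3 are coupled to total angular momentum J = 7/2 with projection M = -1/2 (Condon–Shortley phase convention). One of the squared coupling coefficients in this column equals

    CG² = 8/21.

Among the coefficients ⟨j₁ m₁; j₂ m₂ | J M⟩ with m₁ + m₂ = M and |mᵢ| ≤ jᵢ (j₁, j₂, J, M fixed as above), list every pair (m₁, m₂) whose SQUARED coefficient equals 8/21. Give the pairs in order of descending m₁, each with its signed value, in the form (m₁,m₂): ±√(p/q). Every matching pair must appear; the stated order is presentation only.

(-3/2,1): −√(8/21)

Admissible pairs with m₁+m₂ = M = -1/2: (-3/2,1), (-1/2,0), (1/2,-1), (3/2,-2)
  (m₁,m₂)=(3/2,-2): CG² = 5/21, CG = +√(5/21)
  (m₁,m₂)=(1/2,-1): CG² = 2/7, CG = +√(2/7)
  (m₁,m₂)=(-1/2,0): CG² = 2/21, CG = −√(2/21)
  (m₁,m₂)=(-3/2,1): CG² = 8/21, CG = −√(8/21)   ← matches the target
Pairs with CG² = 8/21: (-3/2,1): −√(8/21)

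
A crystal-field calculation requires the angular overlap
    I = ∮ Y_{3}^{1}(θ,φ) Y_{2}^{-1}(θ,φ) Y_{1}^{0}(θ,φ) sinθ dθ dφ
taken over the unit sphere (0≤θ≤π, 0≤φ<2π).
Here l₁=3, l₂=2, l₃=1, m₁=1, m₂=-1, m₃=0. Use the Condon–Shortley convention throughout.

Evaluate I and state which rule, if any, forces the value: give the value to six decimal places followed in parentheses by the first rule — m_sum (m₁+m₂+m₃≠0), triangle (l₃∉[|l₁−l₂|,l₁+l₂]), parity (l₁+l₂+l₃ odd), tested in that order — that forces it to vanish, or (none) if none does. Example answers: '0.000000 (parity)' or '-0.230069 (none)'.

m-sum 0 ✓  L=6 even ✓  1≤1≤5 ✓
Π(2lᵢ+1) = 7×5×3 = 105
triangle coeff Δ(3,2,1) = 1/105
Σ_t [2,2]: t=2:+1/4 = 1/4
(3j)²=3/35 [(3 2 1; 0 0 0)], sign=-1
Σ_t [1,1]: t=1:−1/6 = -1/6
(3j)²=8/105 [(3 2 1; 1 -1 0)], sign=+1
⇒ 4πI² = 24/35
I = (-1)√(24/35/(4π)) = -0.23359668
No selection rule forces the value: the integral is nonzero (none).

-0.233597 (none)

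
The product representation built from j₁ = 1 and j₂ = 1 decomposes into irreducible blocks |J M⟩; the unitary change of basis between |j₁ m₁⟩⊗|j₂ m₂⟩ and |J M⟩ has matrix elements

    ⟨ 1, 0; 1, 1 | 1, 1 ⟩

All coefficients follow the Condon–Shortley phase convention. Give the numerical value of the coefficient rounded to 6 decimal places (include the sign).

triangle: 1!*1!*1!/4! = 1/24
(j±m)!: 1!*1!*2!*0!*2!*0! = 4
prefactor² = (2J+1)*Δ*N² = 1/2
  k=1: −1/(1!*0!*0!*1!*1!*0!) = -1
Σ = -1  ⇒  CG² = 1/2*(-1)² = 1/2
CG = −√(1/2) = -0.707107

-0.707107  (= −√(1/2))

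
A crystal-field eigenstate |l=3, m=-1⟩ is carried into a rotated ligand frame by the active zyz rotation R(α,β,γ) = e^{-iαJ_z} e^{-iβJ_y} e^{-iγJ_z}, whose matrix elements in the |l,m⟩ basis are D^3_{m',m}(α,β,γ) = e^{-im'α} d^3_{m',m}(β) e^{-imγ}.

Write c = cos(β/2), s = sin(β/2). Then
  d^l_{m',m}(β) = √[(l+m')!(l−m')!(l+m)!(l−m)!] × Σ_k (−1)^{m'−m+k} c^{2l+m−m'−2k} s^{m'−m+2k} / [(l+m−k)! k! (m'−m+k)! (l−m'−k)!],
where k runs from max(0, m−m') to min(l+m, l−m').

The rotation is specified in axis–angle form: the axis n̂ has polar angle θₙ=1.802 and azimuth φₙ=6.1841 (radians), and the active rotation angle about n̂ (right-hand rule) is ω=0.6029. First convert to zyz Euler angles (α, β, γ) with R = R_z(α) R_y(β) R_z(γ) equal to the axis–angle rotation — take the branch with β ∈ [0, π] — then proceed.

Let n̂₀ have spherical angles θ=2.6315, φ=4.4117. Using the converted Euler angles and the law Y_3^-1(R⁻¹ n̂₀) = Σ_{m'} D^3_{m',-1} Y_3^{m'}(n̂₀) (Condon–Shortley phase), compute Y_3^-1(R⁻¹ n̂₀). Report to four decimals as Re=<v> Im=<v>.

Axis–angle → zyz. n̂ = (sinθₙcosφₙ, sinθₙsinφₙ, cosθₙ) = (+0.968617, -0.096291, -0.229149), ω = 0.6029.
R = I cosω + sinω [n̂]ₓ + (1−cosω) n̂n̂ᵀ gives
  R = [+0.989108, +0.113492, -0.093733; -0.146379, +0.825329, -0.545348; +0.015468, +0.553128, +0.832952]
β = atan2(√(R₁₃²+R₂₃²), R₃₃) = 0.586374; α = atan2(R₂₃, R₁₃) mod 2π = 4.542175; γ = atan2(R₃₂, −R₃₁) mod 2π = 1.598753
Need the full column D^3_{m',-1} for m'=−3..3 at α=4.5422, β=0.5864, γ=1.5988.
cos(β/2)=0.957328, sin(β/2)=0.289005
d^3_{-3,-1}: single k=2 term ⇒ +0.271705;  D = -0.240664+0.126114i
d^3_{-2,-1}: k∈[1..2] ⇒ +0.734866 -0.133945 = +0.600921;  D = -0.184729-0.571822i
d^3_{-1,-1}: k∈[0..2] ⇒ +0.769775 -0.561232 +0.038361 = +0.246904;  D = +0.244409-0.035005i
d^3_{0,-1}: k∈[0..2] ⇒ -0.805005 +0.220094 -0.006686 = -0.591597;  D = +0.016537-0.591366i
d^3_{1,-1}: k∈[0..2] ⇒ +0.420924 -0.051148 +0.000583 = +0.370359;  D = -0.363110-0.072915i
d^3_{2,-1}: k∈[0..1] ⇒ -0.133945 +0.006104 = -0.127842;  D = -0.046037+0.119265i
d^3_{3,-1}: single k=0 term ⇒ +0.024762;  D = +0.021256+0.012701i
Y_3^{m'}(θ=2.6315,φ=4.4117) and Σ D·Y over m':
  (-0.2407+0.1261i)·(+0.0381-0.0301i)  (-0.1847-0.5718i)·(+0.1753+0.1203i)  (+0.2444-0.0350i)·(-0.1312+0.4232i)  (+0.0165-0.5914i)·(-0.2631+0.0000i)  (-0.3631-0.0729i)·(+0.1312+0.4232i)  (-0.0460+0.1193i)·(+0.1753-0.1203i)  (+0.0213+0.0127i)·(-0.0381-0.0301i)
Y_3^-1(R⁻¹ n̂) = -0.001529+0.015308i

Re=-0.0015 Im=0.0153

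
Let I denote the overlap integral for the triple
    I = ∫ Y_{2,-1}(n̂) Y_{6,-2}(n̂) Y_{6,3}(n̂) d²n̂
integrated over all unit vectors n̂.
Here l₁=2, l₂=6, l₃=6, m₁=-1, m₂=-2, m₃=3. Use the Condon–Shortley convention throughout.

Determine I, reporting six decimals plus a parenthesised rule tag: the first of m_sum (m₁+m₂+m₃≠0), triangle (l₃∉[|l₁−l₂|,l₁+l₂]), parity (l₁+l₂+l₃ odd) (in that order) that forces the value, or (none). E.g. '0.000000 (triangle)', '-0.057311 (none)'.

Checks pass: Σm=0; 14 even; l₃=6∈[4,8].
(2·2+1)(2·6+1)(2·6+1) = 845
Δ: 2! 2! 10! / 15! → 1/90090
sum: t=0:+1/69120 t=1:−1/14400 t=2:+1/69120 = -7/172800
3j²(2 6 6; 0 0 0) = Δ·Π!·Σ² = 14/715  (sign -1)
sum: t=1:−1/60480 t=2:+1/161280 = -1/96768
3j²(2 6 6; -1 -2 3) = Δ·Π!·Σ² = 15/1001  (sign +1)
combine: 4πI² = 845·14/715·15/1001 = 30/121
take √, sign -1: I = -0.14046335
No selection rule forces the value: the integral is nonzero (none).

-0.140463 (none)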